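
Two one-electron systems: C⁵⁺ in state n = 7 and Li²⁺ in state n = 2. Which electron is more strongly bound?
Li²⁺ at n = 2 (E = -30.61283 eV)

Using E_n = -13.6057 Z² / n² eV:

C⁵⁺ (Z = 6) at n = 7:
E = -13.6057 × 6² / 7² = -13.6057 × 36 / 49 = -9.99602449 eV

Li²⁺ (Z = 3) at n = 2:
E = -13.6057 × 3² / 2² = -13.6057 × 9 / 4 = -30.61282500 eV

Since -30.61282500 eV < -9.99602449 eV,
Li²⁺ at n = 2 is more tightly bound (requires more energy to ionize).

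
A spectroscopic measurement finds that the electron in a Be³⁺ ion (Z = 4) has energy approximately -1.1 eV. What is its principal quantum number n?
n = 14

The exact energy levels follow E_n = -13.6057 Z² / n² eV with Z = 4.

The measured value (-1.1 eV) is reported to only 2 significant figures, so we must test candidate n values and see which one matches to that precision.

Candidate energies:
  n = 12:  E = -13.6057 × 4² / 12² = -1.51174 eV
  n = 13:  E = -13.6057 × 4² / 13² = -1.28811 eV
  n = 14:  E = -13.6057 × 4² / 14² = -1.11067 eV  ← matches
  n = 15:  E = -13.6057 × 4² / 15² = -0.96752 eV
  n = 16:  E = -13.6057 × 4² / 16² = -0.85036 eV

Checking against the measurement of -1.1 eV (2 sig figs), only n = 14 agrees:
E_14 = -1.11067 eV, which rounds to -1.1 eV ✓

Therefore n = 14.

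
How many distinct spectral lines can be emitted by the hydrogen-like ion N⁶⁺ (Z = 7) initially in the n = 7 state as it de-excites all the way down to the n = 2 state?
15

The electron can occupy levels n = 2, 3, ..., 7 during de-excitation — that is m = 7 - 2 + 1 = 6 distinct levels.

The number of distinct spectral lines equals the number of ways to choose 2 of these m levels (each pair gives one possible emission transition):

Number of lines = m(m-1)/2 = 6×5/2 = 15

These correspond to all possible transitions between the 6 levels:
7 → 6, 7 → 5, 7 → 4, 7 → 3, 7 → 2, 6 → 5, 6 → 4, 6 → 3...

Each transition produces a photon with a unique energy (and thus wavelength). This count does not depend on Z.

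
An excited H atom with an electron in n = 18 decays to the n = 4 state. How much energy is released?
0.81 eV

The energy levels are E_n = -13.6057 eV / n².

Energy at n = 18: E_18 = -13.6057 / 18² = -0.04199 eV
Energy at n = 4: E_4 = -13.6057 / 4² = -0.85036 eV

For emission (electron falling to lower state), the photon energy is:
E_photon = E_18 - E_4 = |-0.04199 - (-0.85036)|
E_photon = 0.81 eV

This energy is carried away by the emitted photon.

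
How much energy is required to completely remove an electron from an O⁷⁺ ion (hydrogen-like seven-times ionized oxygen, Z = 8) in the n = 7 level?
17.771 eV

The ionization energy is the energy needed to remove the electron completely (n → ∞).

For a hydrogen-like ion with Z = 8, E_n = -13.6057 Z² / n² eV.

At n = 7: E_7 = -13.6057 × 8² / 7² = -17.770710 eV
At n = ∞: E_∞ = 0 eV

Ionization energy = E_∞ - E_7 = 0 - (-17.770710) = 17.770710 eV
Ionization energy ≈ 17.771 eV

This is also called the binding energy of the electron in state n = 7.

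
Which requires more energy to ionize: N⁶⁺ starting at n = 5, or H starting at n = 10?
N⁶⁺ at n = 5 (E = -26.6672 eV)

Using E_n = -13.6057 Z² / n² eV:

N⁶⁺ (Z = 7) at n = 5:
E = -13.6057 × 7² / 5² = -13.6057 × 49 / 25 = -26.6671720 eV

H (Z = 1) at n = 10:
E = -13.6057 × 1² / 10² = -13.6057 × 1 / 100 = -0.1360570 eV

Since -26.6671720 eV < -0.1360570 eV,
N⁶⁺ at n = 5 is more tightly bound (requires more energy to ionize).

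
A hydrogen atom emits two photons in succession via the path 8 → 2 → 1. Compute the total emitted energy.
13.3931 eV

The energy levels of hydrogen are E_n = -13.6057 / n² eV.

First transition (8 → 2):
ΔE₁ = |E_2 - E_8|
ΔE₁ = |-3.4014250000 - (-0.2125890625)| = 3.1888359 eV

Second transition (2 → 1):
ΔE₂ = |E_1 - E_2|
ΔE₂ = |-13.6057000000 - (-3.4014250000)| = 10.2042750 eV

Total energy released:
E_total = ΔE₁ + ΔE₂ = 3.1888359 + 10.2042750 = 13.3931 eV

Note: This equals the direct transition 8 → 1: 13.3931 eV ✓
Energy is conserved regardless of the path taken.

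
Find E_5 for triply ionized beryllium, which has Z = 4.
-8.707648 eV

For hydrogen-like ions, the energy levels scale with Z²:
E_n = -13.6057 Z² / n² eV

For Be³⁺ (Z = 4) at n = 5:
E_5 = -13.6057 × 4² / 5²
E_5 = -13.6057 × 16 / 25
E_5 = -217.6912 / 25
E_5 = -8.707648 eV

The energy is 16 times more negative than hydrogen at the same n due to the stronger nuclear charge.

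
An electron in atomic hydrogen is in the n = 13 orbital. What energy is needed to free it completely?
0.0805 eV

The ionization energy is the energy needed to remove the electron completely (n → ∞).

For hydrogen, E_n = -13.6057 eV / n².

At n = 13: E_13 = -13.6057 / 13² = -0.0805071 eV
At n = ∞: E_∞ = 0 eV

Ionization energy = E_∞ - E_13 = 0 - (-0.0805071) = 0.0805071 eV
Ionization energy ≈ 0.0805 eV

This is also called the binding energy of the electron in state n = 13.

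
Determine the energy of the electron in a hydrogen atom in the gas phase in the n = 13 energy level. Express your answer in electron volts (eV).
-0.080507 eV

The energy levels of a hydrogen-like atom are given by:
E_n = -13.6057 eV / n²

For n = 13:
E_13 = -13.6057 eV / 13²
E_13 = -13.6057 eV / 169
E_13 = -0.080507 eV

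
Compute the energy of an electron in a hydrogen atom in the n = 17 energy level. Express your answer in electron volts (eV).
-0.04708 eV

The energy levels of a hydrogen-like atom are given by:
E_n = -13.6057 eV / n²

For n = 17:
E_17 = -13.6057 eV / 17²
E_17 = -13.6057 eV / 289
E_17 = -0.04708 eV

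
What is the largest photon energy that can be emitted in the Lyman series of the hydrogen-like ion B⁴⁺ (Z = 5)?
340.14 eV

The series limit corresponds to the transition from n = ∞ to n = 1.
This is the highest energy (shortest wavelength) transition in the Lyman series.

E_∞ = 0 eV
E_1 = -13.6057 × 5² / 1² = -340.14 eV

Energy at series limit:
ΔE = E_∞ - E_1 = 0 - (-340.14) = 340.14 eV

This energy equals the ionization energy from the n = 1 state of B⁴⁺.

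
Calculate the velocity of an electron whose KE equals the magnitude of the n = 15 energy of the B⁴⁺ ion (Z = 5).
7.29e+05 m/s (or 0.24325% of c)

The binding energy at n = 15 for B⁴⁺ is:
E_15 = -13.6057 × 5²/15² = -1.5117444 eV
|E_15| = 1.5117444 eV

Convert to Joules:
KE = 1.5117444 eV × (1.602177 × 10⁻¹⁹ J/eV) = 2.4221e-19 J

Using KE = ½mv²:
v = √(2·KE/m_e)
v = √(2 × 2.4221e-19 J / 9.10938 × 10⁻³¹ kg)
v = 7.29e+05 m/s

This is approximately 0.24325% the speed of light.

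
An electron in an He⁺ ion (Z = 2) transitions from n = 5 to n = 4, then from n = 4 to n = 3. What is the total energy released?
3.8701 eV

The energy levels of He⁺ are E_n = -13.6057 × 2² / n² eV.

First transition (5 → 4):
ΔE₁ = |E_4 - E_5|
ΔE₁ = |-3.4014250000 - (-2.1769120000)| = 1.2245130 eV

Second transition (4 → 3):
ΔE₂ = |E_3 - E_4|
ΔE₂ = |-6.0469777778 - (-3.4014250000)| = 2.6455528 eV

Total energy released:
E_total = ΔE₁ + ΔE₂ = 1.2245130 + 2.6455528 = 3.8701 eV

Note: This equals the direct transition 5 → 3: 3.8701 eV ✓
Energy is conserved regardless of the path taken.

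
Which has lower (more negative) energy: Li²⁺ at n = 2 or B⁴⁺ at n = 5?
Li²⁺ at n = 2 (E = -30.613 eV)

Using E_n = -13.6057 Z² / n² eV:

Li²⁺ (Z = 3) at n = 2:
E = -13.6057 × 3² / 2² = -13.6057 × 9 / 4 = -30.612825 eV

B⁴⁺ (Z = 5) at n = 5:
E = -13.6057 × 5² / 5² = -13.6057 × 25 / 25 = -13.605700 eV

Since -30.612825 eV < -13.605700 eV,
Li²⁺ at n = 2 is more tightly bound (requires more energy to ionize).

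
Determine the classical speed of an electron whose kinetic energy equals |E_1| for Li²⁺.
6.563e+06 m/s (or 2.18921% of c)

The binding energy at n = 1 for Li²⁺ is:
E_1 = -13.6057 × 3²/1² = -122.4513000 eV
|E_1| = 122.4513000 eV

Convert to Joules:
KE = 122.4513000 eV × (1.602177 × 10⁻¹⁹ J/eV) = 1.96189e-17 J

Using KE = ½mv²:
v = √(2·KE/m_e)
v = √(2 × 1.96189e-17 J / 9.10938 × 10⁻³¹ kg)
v = 6.563e+06 m/s

This is approximately 2.18921% the speed of light.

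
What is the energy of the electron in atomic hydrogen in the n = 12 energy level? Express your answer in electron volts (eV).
-0.09 eV

The energy levels of a hydrogen-like atom are given by:
E_n = -13.6057 eV / n²

For n = 12:
E_12 = -13.6057 eV / 12²
E_12 = -13.6057 eV / 144
E_12 = -0.09 eV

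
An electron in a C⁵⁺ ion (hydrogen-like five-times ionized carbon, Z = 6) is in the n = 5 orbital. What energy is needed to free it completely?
19.59 eV

The ionization energy is the energy needed to remove the electron completely (n → ∞).

For a hydrogen-like ion with Z = 6, E_n = -13.6057 Z² / n² eV.

At n = 5: E_5 = -13.6057 × 6² / 5² = -19.59221 eV
At n = ∞: E_∞ = 0 eV

Ionization energy = E_∞ - E_5 = 0 - (-19.59221) = 19.59221 eV
Ionization energy ≈ 19.59 eV

This is also called the binding energy of the electron in state n = 5.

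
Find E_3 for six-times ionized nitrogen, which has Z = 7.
-74.08 eV

For hydrogen-like ions, the energy levels scale with Z²:
E_n = -13.6057 Z² / n² eV

For N⁶⁺ (Z = 7) at n = 3:
E_3 = -13.6057 × 7² / 3²
E_3 = -13.6057 × 49 / 9
E_3 = -666.6793 / 9
E_3 = -74.08 eV

The energy is 49 times more negative than hydrogen at the same n due to the stronger nuclear charge.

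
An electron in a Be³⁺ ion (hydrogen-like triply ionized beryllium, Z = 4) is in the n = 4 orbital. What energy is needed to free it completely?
13.606 eV

The ionization energy is the energy needed to remove the electron completely (n → ∞).

For a hydrogen-like ion with Z = 4, E_n = -13.6057 Z² / n² eV.

At n = 4: E_4 = -13.6057 × 4² / 4² = -13.605700 eV
At n = ∞: E_∞ = 0 eV

Ionization energy = E_∞ - E_4 = 0 - (-13.605700) = 13.605700 eV
Ionization energy ≈ 13.606 eV

This is also called the binding energy of the electron in state n = 4.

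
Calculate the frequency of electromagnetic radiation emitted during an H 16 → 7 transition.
5.4289e+13 Hz

First, find the transition energy:
E_16 = -13.6057 / 16² = -0.05314727 eV
E_7 = -13.6057 / 7² = -0.27766735 eV
|ΔE| = |E_7 - E_16| = 0.22452008 eV

Convert to Joules: E = 0.22452008 eV × (1.602177 × 10⁻¹⁹ J/eV) = 3.597209e-20 J

Using E = hf:
f = E/h = 3.597209e-20 J / (6.62607 × 10⁻³⁴ J·s)
f = 5.4289e+13 Hz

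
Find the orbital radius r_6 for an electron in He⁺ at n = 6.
0.9525 nm (or 9.5252 Å)

The Bohr radius formula is:
r_n = n² a₀ / Z

where a₀ = 0.0529177 nm is the Bohr radius.

For He⁺ (Z = 2) at n = 6:
r_6 = 6² × 0.0529177 nm / 2
r_6 = 36 × 0.0529177 nm / 2
r_6 = 1.90504 nm / 2
r_6 = 0.9525 nm

The electron orbits at approximately 0.9525 nm from the nucleus.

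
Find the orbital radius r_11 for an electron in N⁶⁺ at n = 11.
0.9147 nm (or 9.1472 Å)

The Bohr radius formula is:
r_n = n² a₀ / Z

where a₀ = 0.0529177 nm is the Bohr radius.

For N⁶⁺ (Z = 7) at n = 11:
r_11 = 11² × 0.0529177 nm / 7
r_11 = 121 × 0.0529177 nm / 7
r_11 = 6.40304 nm / 7
r_11 = 0.9147 nm

The electron orbits at approximately 0.9147 nm from the nucleus.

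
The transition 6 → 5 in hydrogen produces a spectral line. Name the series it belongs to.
Pfund series

The spectral series in hydrogen are named based on the final (lower) energy level:
- Lyman series: n_final = 1 (ultraviolet)
- Balmer series: n_final = 2 (visible/near-UV)
- Paschen series: n_final = 3 (infrared)
- Brackett series: n_final = 4 (infrared)
- Pfund series: n_final = 5 (far infrared)

Since this transition ends at n = 5, it belongs to the Pfund series.

For reference, this 6 → 5 line has photon energy
ΔE = 13.6057 eV × (1/5² - 1/6²) = 0.1662918889 eV,
corresponding to wavelength λ = hc/ΔE = 1239.84 eV·nm / 0.1662918889 eV = 7455.8056 nm in the far infrared region.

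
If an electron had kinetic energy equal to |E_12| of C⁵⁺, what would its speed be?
1.0938e+06 m/s (or 0.364868% of c)

The binding energy at n = 12 for C⁵⁺ is:
E_12 = -13.6057 × 6²/12² = -3.40142500 eV
|E_12| = 3.40142500 eV

Convert to Joules:
KE = 3.40142500 eV × (1.602177 × 10⁻¹⁹ J/eV) = 5.449685e-19 J

Using KE = ½mv²:
v = √(2·KE/m_e)
v = √(2 × 5.449685e-19 J / 9.10938 × 10⁻³¹ kg)
v = 1.0938e+06 m/s

This is approximately 0.364868% the speed of light.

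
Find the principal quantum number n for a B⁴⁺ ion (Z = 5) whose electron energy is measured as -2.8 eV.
n = 11

The exact energy levels follow E_n = -13.6057 Z² / n² eV with Z = 5.

The measured value (-2.8 eV) is reported to only 2 significant figures, so we must test candidate n values and see which one matches to that precision.

Candidate energies:
  n = 9:  E = -13.6057 × 5² / 9² = -4.199290 eV
  n = 10:  E = -13.6057 × 5² / 10² = -3.401425 eV
  n = 11:  E = -13.6057 × 5² / 11² = -2.811095 eV  ← matches
  n = 12:  E = -13.6057 × 5² / 12² = -2.362101 eV
  n = 13:  E = -13.6057 × 5² / 13² = -2.012678 eV

Checking against the measurement of -2.8 eV (2 sig figs), only n = 11 agrees:
E_11 = -2.811095 eV, which rounds to -2.8 eV ✓

Therefore n = 11.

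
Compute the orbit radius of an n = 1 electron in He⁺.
0.0265 nm (or 0.2646 Å)

The Bohr radius formula is:
r_n = n² a₀ / Z

where a₀ = 0.0529177 nm is the Bohr radius.

For He⁺ (Z = 2) at n = 1:
r_1 = 1² × 0.0529177 nm / 2
r_1 = 1 × 0.0529177 nm / 2
r_1 = 0.05292 nm / 2
r_1 = 0.0265 nm

The electron orbits at approximately 0.0265 nm from the nucleus.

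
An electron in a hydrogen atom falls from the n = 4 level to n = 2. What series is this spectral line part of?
Balmer series

The spectral series in hydrogen are named based on the final (lower) energy level:
- Lyman series: n_final = 1 (ultraviolet)
- Balmer series: n_final = 2 (visible/near-UV)
- Paschen series: n_final = 3 (infrared)
- Brackett series: n_final = 4 (infrared)
- Pfund series: n_final = 5 (far infrared)

Since this transition ends at n = 2, it belongs to the Balmer series.

For reference, this 4 → 2 line has photon energy
ΔE = 13.6057 eV × (1/2² - 1/4²) = 2.5510687500 eV,
corresponding to wavelength λ = hc/ΔE = 1239.84 eV·nm / 2.5510687500 eV = 486.008070 nm in the visible/near-UV region.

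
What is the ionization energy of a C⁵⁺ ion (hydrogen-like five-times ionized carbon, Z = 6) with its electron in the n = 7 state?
10.00 eV

The ionization energy is the energy needed to remove the electron completely (n → ∞).

For a hydrogen-like ion with Z = 6, E_n = -13.6057 Z² / n² eV.

At n = 7: E_7 = -13.6057 × 6² / 7² = -9.99602 eV
At n = ∞: E_∞ = 0 eV

Ionization energy = E_∞ - E_7 = 0 - (-9.99602) = 9.99602 eV
Ionization energy ≈ 10.00 eV

This is also called the binding energy of the electron in state n = 7.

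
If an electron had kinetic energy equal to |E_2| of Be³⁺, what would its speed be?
4.38e+06 m/s (or 1.459472% of c)

The binding energy at n = 2 for Be³⁺ is:
E_2 = -13.6057 × 4²/2² = -54.42280000 eV
|E_2| = 54.42280000 eV

Convert to Joules:
KE = 54.42280000 eV × (1.602177 × 10⁻¹⁹ J/eV) = 8.7195e-18 J

Using KE = ½mv²:
v = √(2·KE/m_e)
v = √(2 × 8.7195e-18 J / 9.10938 × 10⁻³¹ kg)
v = 4.38e+06 m/s

This is approximately 1.459472% the speed of light.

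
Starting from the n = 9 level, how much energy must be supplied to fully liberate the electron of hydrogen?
0.1680 eV

The ionization energy is the energy needed to remove the electron completely (n → ∞).

For hydrogen, E_n = -13.6057 eV / n².

At n = 9: E_9 = -13.6057 / 9² = -0.1679716 eV
At n = ∞: E_∞ = 0 eV

Ionization energy = E_∞ - E_9 = 0 - (-0.1679716) = 0.1679716 eV
Ionization energy ≈ 0.1680 eV

This is also called the binding energy of the electron in state n = 9.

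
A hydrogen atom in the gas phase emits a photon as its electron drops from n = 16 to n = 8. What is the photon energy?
0.1594 eV

The energy levels are E_n = -13.6057 eV / n².

Energy at n = 16: E_16 = -13.6057 / 16² = -0.0531473 eV
Energy at n = 8: E_8 = -13.6057 / 8² = -0.2125891 eV

For emission (electron falling to lower state), the photon energy is:
E_photon = E_16 - E_8 = |-0.0531473 - (-0.2125891)|
E_photon = 0.1594 eV

This energy is carried away by the emitted photon.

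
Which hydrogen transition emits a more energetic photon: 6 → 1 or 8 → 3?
6 → 1

Calculate the energy for each transition:

Transition 6 → 1:
ΔE₁ = |E_1 - E_6| = |-13.6057/1² - (-13.6057/6²)|
ΔE₁ = |-13.60570000 - (-0.37793611)| = 13.22776 eV

Transition 8 → 3:
ΔE₂ = |E_3 - E_8| = |-13.6057/3² - (-13.6057/8²)|
ΔE₂ = |-1.51174444 - (-0.21258906)| = 1.29916 eV

Since 13.22776 eV > 1.29916 eV, the transition 6 → 1 emits the more energetic photon.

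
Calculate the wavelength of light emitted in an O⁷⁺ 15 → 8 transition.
127.3507 nm

First, find the transition energy using E_n = -13.6057 Z² / n² eV:
E_15 = -13.6057 × 8² / 15² = -3.87006578 eV
E_8 = -13.6057 × 8² / 8² = -13.60570000 eV

Photon energy: |ΔE| = |E_8 - E_15| = 9.73563422 eV

Convert to wavelength using E = hc/λ with hc = 1239.84 eV·nm:
λ = hc/E = 1239.84 eV·nm / 9.73563422 eV
λ = 127.3507 nm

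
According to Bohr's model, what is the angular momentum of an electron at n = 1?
1.05457e-34 J·s (or 1ℏ)

In the Bohr model, angular momentum is quantized:
L = nℏ

where ℏ = h/(2π) = 1.0545718e-34 J·s

For n = 1:
L = 1 × 1.0545718e-34 J·s
L = 1.05457e-34 J·s

This can also be written as L = 1ℏ.
The angular momentum is an integer multiple of the reduced Planck constant.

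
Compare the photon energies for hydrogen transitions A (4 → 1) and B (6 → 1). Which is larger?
6 → 1

Calculate the energy for each transition:

Transition 4 → 1:
ΔE₁ = |E_1 - E_4| = |-13.6057/1² - (-13.6057/4²)|
ΔE₁ = |-13.605700000000 - (-0.850356250000)| = 12.755343750 eV

Transition 6 → 1:
ΔE₂ = |E_1 - E_6| = |-13.6057/1² - (-13.6057/6²)|
ΔE₂ = |-13.605700000000 - (-0.377936111111)| = 13.227763889 eV

Since 13.227763889 eV > 12.755343750 eV, the transition 6 → 1 emits the more energetic photon.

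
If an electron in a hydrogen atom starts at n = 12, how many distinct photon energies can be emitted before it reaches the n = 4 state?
36

The electron can occupy levels n = 4, 5, ..., 12 during de-excitation — that is m = 12 - 4 + 1 = 9 distinct levels.

The number of distinct spectral lines equals the number of ways to choose 2 of these m levels (each pair gives one possible emission transition):

Number of lines = m(m-1)/2 = 9×8/2 = 36

These correspond to all possible transitions between the 9 levels:
12 → 11, 12 → 10, 12 → 9, 12 → 8, 12 → 7, 12 → 6, 12 → 5, 12 → 4...

Each transition produces a photon with a unique energy (and thus wavelength). This count does not depend on Z.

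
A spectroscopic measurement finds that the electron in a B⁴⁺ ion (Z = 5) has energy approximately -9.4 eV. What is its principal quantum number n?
n = 6

The exact energy levels follow E_n = -13.6057 Z² / n² eV with Z = 5.

The measured value (-9.4 eV) is reported to only 2 significant figures, so we must test candidate n values and see which one matches to that precision.

Candidate energies:
  n = 4:  E = -13.6057 × 5² / 4² = -21.25891 eV
  n = 5:  E = -13.6057 × 5² / 5² = -13.60570 eV
  n = 6:  E = -13.6057 × 5² / 6² = -9.44840 eV  ← matches
  n = 7:  E = -13.6057 × 5² / 7² = -6.94168 eV
  n = 8:  E = -13.6057 × 5² / 8² = -5.31473 eV

Checking against the measurement of -9.4 eV (2 sig figs), only n = 6 agrees:
E_6 = -9.44840 eV, which rounds to -9.4 eV ✓

Therefore n = 6.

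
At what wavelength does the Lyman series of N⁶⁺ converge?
1.8597 nm

The series limit corresponds to the transition from n = ∞ to n = 1.
This is the highest energy (shortest wavelength) transition in the Lyman series.

E_∞ = 0 eV
E_1 = -13.6057 × 7² / 1² = -666.679300 eV

Energy at series limit:
ΔE = E_∞ - E_1 = 0 - (-666.679300) = 666.679300 eV
λ = hc/E = 1239.84 eV·nm / 666.679300 eV = 1.8597 nm

This energy equals the ionization energy from the n = 1 state of N⁶⁺.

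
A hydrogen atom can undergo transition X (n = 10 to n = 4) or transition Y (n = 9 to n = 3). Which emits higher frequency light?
9 → 3

Calculate the energy for each transition:

Transition 10 → 4:
ΔE₁ = |E_4 - E_10| = |-13.6057/4² - (-13.6057/10²)|
ΔE₁ = |-0.85035625000 - (-0.13605700000)| = 0.71429925 eV

Transition 9 → 3:
ΔE₂ = |E_3 - E_9| = |-13.6057/3² - (-13.6057/9²)|
ΔE₂ = |-1.51174444444 - (-0.16797160494)| = 1.34377284 eV

Since 1.34377284 eV > 0.71429925 eV, the transition 9 → 3 emits the more energetic photon.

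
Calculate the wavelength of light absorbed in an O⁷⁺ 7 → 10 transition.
136.8014 nm

First, find the transition energy using E_n = -13.6057 Z² / n² eV:
E_7 = -13.6057 × 8² / 7² = -17.77071020 eV
E_10 = -13.6057 × 8² / 10² = -8.70764800 eV

Photon energy: |ΔE| = |E_10 - E_7| = 9.06306220 eV

Convert to wavelength using E = hc/λ with hc = 1239.84 eV·nm:
λ = hc/E = 1239.84 eV·nm / 9.06306220 eV
λ = 136.8014 nm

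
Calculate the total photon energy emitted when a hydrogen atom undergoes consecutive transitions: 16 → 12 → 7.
0.22 eV

The energy levels of hydrogen are E_n = -13.6057 / n² eV.

First transition (16 → 12):
ΔE₁ = |E_12 - E_16|
ΔE₁ = |-0.09448403 - (-0.05314727)| = 0.04134 eV

Second transition (12 → 7):
ΔE₂ = |E_7 - E_12|
ΔE₂ = |-0.27766735 - (-0.09448403)| = 0.18318 eV

Total energy released:
E_total = ΔE₁ + ΔE₂ = 0.04134 + 0.18318 = 0.22 eV

Note: This equals the direct transition 16 → 7: 0.22 eV ✓
Energy is conserved regardless of the path taken.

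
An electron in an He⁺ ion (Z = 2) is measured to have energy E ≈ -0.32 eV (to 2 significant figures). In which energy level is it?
n = 13

The exact energy levels follow E_n = -13.6057 Z² / n² eV with Z = 2.

The measured value (-0.32 eV) is reported to only 2 significant figures, so we must test candidate n values and see which one matches to that precision.

Candidate energies:
  n = 11:  E = -13.6057 × 2² / 11² = -0.44978 eV
  n = 12:  E = -13.6057 × 2² / 12² = -0.37794 eV
  n = 13:  E = -13.6057 × 2² / 13² = -0.32203 eV  ← matches
  n = 14:  E = -13.6057 × 2² / 14² = -0.27767 eV
  n = 15:  E = -13.6057 × 2² / 15² = -0.24188 eV

Checking against the measurement of -0.32 eV (2 sig figs), only n = 13 agrees:
E_13 = -0.32203 eV, which rounds to -0.32 eV ✓

Therefore n = 13.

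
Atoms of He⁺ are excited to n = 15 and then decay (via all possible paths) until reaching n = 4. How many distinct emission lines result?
66

The electron can occupy levels n = 4, 5, ..., 15 during de-excitation — that is m = 15 - 4 + 1 = 12 distinct levels.

The number of distinct spectral lines equals the number of ways to choose 2 of these m levels (each pair gives one possible emission transition):

Number of lines = m(m-1)/2 = 12×11/2 = 66

These correspond to all possible transitions between the 12 levels:
15 → 14, 15 → 13, 15 → 12, 15 → 11, 15 → 10, 15 → 9, 15 → 8, 15 → 7...

Each transition produces a photon with a unique energy (and thus wavelength). This count does not depend on Z.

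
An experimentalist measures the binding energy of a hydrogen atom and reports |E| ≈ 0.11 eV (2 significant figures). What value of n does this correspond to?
n = 11

The exact energy levels follow E_n = -13.6057 eV / n².

The measured value (-0.11 eV) is reported to only 2 significant figures, so we must test candidate n values and see which one matches to that precision.

Candidate energies:
  n = 9:  E = -13.6057/9² = -0.16797 eV
  n = 10:  E = -13.6057/10² = -0.13606 eV
  n = 11:  E = -13.6057/11² = -0.11244 eV  ← matches
  n = 12:  E = -13.6057/12² = -0.09448 eV
  n = 13:  E = -13.6057/13² = -0.08051 eV

Checking against the measurement of -0.11 eV (2 sig figs), only n = 11 agrees:
E_11 = -0.11244 eV, which rounds to -0.11 eV ✓

Therefore n = 11.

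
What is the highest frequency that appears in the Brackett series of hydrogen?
2.05615e+14 Hz

The series limit corresponds to the transition from n = ∞ to n = 4.
This is the highest energy (shortest wavelength) transition in the Brackett series.

E_∞ = 0 eV
E_4 = -13.6057 / 4² = -0.850356250 eV

Energy at series limit:
ΔE = E_∞ - E_4 = 0 - (-0.850356250) = 0.850356250 eV
E = 0.850356250 eV × (1.602177 × 10⁻¹⁹ J/eV) = 1.3624212e-19 J
f = E/h = 1.3624212e-19 J / (6.62607 × 10⁻³⁴ J·s) = 2.05615e+14 Hz

This energy equals the ionization energy from the n = 4 state of hydrogen.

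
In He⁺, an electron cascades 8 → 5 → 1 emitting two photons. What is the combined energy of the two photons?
53.5724 eV

The energy levels of He⁺ are E_n = -13.6057 × 2² / n² eV.

First transition (8 → 5):
ΔE₁ = |E_5 - E_8|
ΔE₁ = |-2.1769120000 - (-0.8503562500)| = 1.3265558 eV

Second transition (5 → 1):
ΔE₂ = |E_1 - E_5|
ΔE₂ = |-54.4228000000 - (-2.1769120000)| = 52.2458880 eV

Total energy released:
E_total = ΔE₁ + ΔE₂ = 1.3265558 + 52.2458880 = 53.5724 eV

Note: This equals the direct transition 8 → 1: 53.5724 eV ✓
Energy is conserved regardless of the path taken.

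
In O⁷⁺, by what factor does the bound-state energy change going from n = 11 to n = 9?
1.493827

Using E_n = -13.6057 Z² / n² eV with Z = 8:

E_9 = -13.6057 × 8² / 9² = -870.7648 / 81 = -10.750182716049 eV
E_11 = -13.6057 × 8² / 11² = -870.7648 / 121 = -7.196403305785 eV

The ratio is:
E_9/E_11 = (-10.750182716049) / (-7.196403305785)
E_9/E_11 = (-870.7648/81) / (-870.7648/121)
E_9/E_11 = 121/81
E_9/E_11 = 1.493827
(Note: the Z² factors cancel in the ratio.)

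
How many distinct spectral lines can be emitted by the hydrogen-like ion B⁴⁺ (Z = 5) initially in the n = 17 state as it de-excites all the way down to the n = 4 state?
91

The electron can occupy levels n = 4, 5, ..., 17 during de-excitation — that is m = 17 - 4 + 1 = 14 distinct levels.

The number of distinct spectral lines equals the number of ways to choose 2 of these m levels (each pair gives one possible emission transition):

Number of lines = m(m-1)/2 = 14×13/2 = 91

These correspond to all possible transitions between the 14 levels:
17 → 16, 17 → 15, 17 → 14, 17 → 13, 17 → 12, 17 → 11, 17 → 10, 17 → 9...

Each transition produces a photon with a unique energy (and thus wavelength). This count does not depend on Z.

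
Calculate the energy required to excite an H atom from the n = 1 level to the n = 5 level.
13.061472 eV

The energy levels of a hydrogen-like atom are E_n = -13.6057 eV / n².

Energy at n = 1: E_1 = -13.6057 / 1² = -13.605700000 eV
Energy at n = 5: E_5 = -13.6057 / 5² = -0.544228000 eV

The excitation energy is the difference:
ΔE = E_5 - E_1
ΔE = -0.544228000 - (-13.605700000)
ΔE = 13.061472 eV

Since this is positive, energy must be absorbed (photon absorption).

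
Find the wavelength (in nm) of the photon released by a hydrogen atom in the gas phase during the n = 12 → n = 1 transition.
91.7638 nm

First, find the transition energy using E_n = -13.6057 / n² eV:
E_12 = -13.6057 / 12² = -0.094484 eV
E_1 = -13.6057 / 1² = -13.605700 eV

Photon energy: |ΔE| = |E_1 - E_12| = 13.511216 eV

Convert to wavelength using E = hc/λ with hc = 1239.84 eV·nm:
λ = hc/E = 1239.84 eV·nm / 13.511216 eV
λ = 91.7638 nm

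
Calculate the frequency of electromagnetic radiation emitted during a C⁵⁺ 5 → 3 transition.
8.422e+15 Hz

First, find the transition energy:
E_5 = -13.6057 × 6² / 5² = -19.5922080 eV
E_3 = -13.6057 × 6² / 3² = -54.4228000 eV
|ΔE| = |E_3 - E_5| = 34.8305920 eV

Convert to Joules: E = 34.8305920 eV × (1.602177 × 10⁻¹⁹ J/eV) = 5.58048e-18 J

Using E = hf:
f = E/h = 5.58048e-18 J / (6.62607 × 10⁻³⁴ J·s)
f = 8.422e+15 Hz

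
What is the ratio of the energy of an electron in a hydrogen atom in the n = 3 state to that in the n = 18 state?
36.00000

Using E_n = -13.6057 Z² / n² eV with Z = 1:

E_3 = -13.6057 / 3² = -13.6057 / 9 = -1.51174444444 eV
E_18 = -13.6057 / 18² = -13.6057 / 324 = -0.04199290123 eV

The ratio is:
E_3/E_18 = (-1.51174444444) / (-0.04199290123)
E_3/E_18 = (-13.6057/9) / (-13.6057/324)
E_3/E_18 = 324/9
E_3/E_18 = 36.00000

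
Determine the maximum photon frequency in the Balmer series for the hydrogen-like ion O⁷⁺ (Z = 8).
5.26e+16 Hz

The series limit corresponds to the transition from n = ∞ to n = 2.
This is the highest energy (shortest wavelength) transition in the Balmer series.

E_∞ = 0 eV
E_2 = -13.6057 × 8² / 2² = -217.691200 eV

Energy at series limit:
ΔE = E_∞ - E_2 = 0 - (-217.691200) = 217.691200 eV
E = 217.691200 eV × (1.602177 × 10⁻¹⁹ J/eV) = 3.4878e-17 J
f = E/h = 3.4878e-17 J / (6.62607 × 10⁻³⁴ J·s) = 5.26e+16 Hz

This energy equals the ionization energy from the n = 2 state of O⁷⁺.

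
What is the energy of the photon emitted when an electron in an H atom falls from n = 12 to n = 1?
13.5112 eV

The energy levels are E_n = -13.6057 eV / n².

Energy at n = 12: E_12 = -13.6057 / 12² = -0.0944840 eV
Energy at n = 1: E_1 = -13.6057 / 1² = -13.6057000 eV

For emission (electron falling to lower state), the photon energy is:
E_photon = E_12 - E_1 = |-0.0944840 - (-13.6057000)|
E_photon = 13.5112 eV

This energy is carried away by the emitted photon.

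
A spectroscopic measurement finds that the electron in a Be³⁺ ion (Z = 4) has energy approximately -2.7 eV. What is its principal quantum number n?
n = 9

The exact energy levels follow E_n = -13.6057 Z² / n² eV with Z = 4.

The measured value (-2.7 eV) is reported to only 2 significant figures, so we must test candidate n values and see which one matches to that precision.

Candidate energies:
  n = 7:  E = -13.6057 × 4² / 7² = -4.442678 eV
  n = 8:  E = -13.6057 × 4² / 8² = -3.401425 eV
  n = 9:  E = -13.6057 × 4² / 9² = -2.687546 eV  ← matches
  n = 10:  E = -13.6057 × 4² / 10² = -2.176912 eV
  n = 11:  E = -13.6057 × 4² / 11² = -1.799101 eV

Checking against the measurement of -2.7 eV (2 sig figs), only n = 9 agrees:
E_9 = -2.687546 eV, which rounds to -2.7 eV ✓

Therefore n = 9.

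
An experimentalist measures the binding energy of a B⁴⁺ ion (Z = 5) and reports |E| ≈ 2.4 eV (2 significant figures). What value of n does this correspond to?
n = 12

The exact energy levels follow E_n = -13.6057 Z² / n² eV with Z = 5.

The measured value (-2.4 eV) is reported to only 2 significant figures, so we must test candidate n values and see which one matches to that precision.

Candidate energies:
  n = 10:  E = -13.6057 × 5² / 10² = -3.40143 eV
  n = 11:  E = -13.6057 × 5² / 11² = -2.81110 eV
  n = 12:  E = -13.6057 × 5² / 12² = -2.36210 eV  ← matches
  n = 13:  E = -13.6057 × 5² / 13² = -2.01268 eV
  n = 14:  E = -13.6057 × 5² / 14² = -1.73542 eV

Checking against the measurement of -2.4 eV (2 sig figs), only n = 12 agrees:
E_12 = -2.36210 eV, which rounds to -2.4 eV ✓

Therefore n = 12.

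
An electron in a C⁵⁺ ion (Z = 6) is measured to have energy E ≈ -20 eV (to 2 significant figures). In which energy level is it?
n = 5

The exact energy levels follow E_n = -13.6057 Z² / n² eV with Z = 6.

The measured value (-20 eV) is reported to only 2 significant figures, so we must test candidate n values and see which one matches to that precision.

Candidate energies:
  n = 3:  E = -13.6057 × 6² / 3² = -54.42280 eV
  n = 4:  E = -13.6057 × 6² / 4² = -30.61283 eV
  n = 5:  E = -13.6057 × 6² / 5² = -19.59221 eV  ← matches
  n = 6:  E = -13.6057 × 6² / 6² = -13.60570 eV
  n = 7:  E = -13.6057 × 6² / 7² = -9.99602 eV

Checking against the measurement of -20 eV (2 sig figs), only n = 5 agrees:
E_5 = -19.59221 eV, which rounds to -20 eV ✓

Therefore n = 5.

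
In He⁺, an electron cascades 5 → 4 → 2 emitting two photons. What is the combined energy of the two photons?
11.429 eV

The energy levels of He⁺ are E_n = -13.6057 × 2² / n² eV.

First transition (5 → 4):
ΔE₁ = |E_4 - E_5|
ΔE₁ = |-3.401425000 - (-2.176912000)| = 1.224513 eV

Second transition (4 → 2):
ΔE₂ = |E_2 - E_4|
ΔE₂ = |-13.605700000 - (-3.401425000)| = 10.204275 eV

Total energy released:
E_total = ΔE₁ + ΔE₂ = 1.224513 + 10.204275 = 11.429 eV

Note: This equals the direct transition 5 → 2: 11.429 eV ✓
Energy is conserved regardless of the path taken.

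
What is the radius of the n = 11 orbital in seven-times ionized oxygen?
0.8004 nm (or 8.0038 Å)

The Bohr radius formula is:
r_n = n² a₀ / Z

where a₀ = 0.0529177 nm is the Bohr radius.

For O⁷⁺ (Z = 8) at n = 11:
r_11 = 11² × 0.0529177 nm / 8
r_11 = 121 × 0.0529177 nm / 8
r_11 = 6.40304 nm / 8
r_11 = 0.8004 nm

The electron orbits at approximately 0.8004 nm from the nucleus.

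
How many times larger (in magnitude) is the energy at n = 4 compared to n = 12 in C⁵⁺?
9.0000

Using E_n = -13.6057 Z² / n² eV with Z = 6:

E_4 = -13.6057 × 6² / 4² = -489.8052 / 16 = -30.6128250000 eV
E_12 = -13.6057 × 6² / 12² = -489.8052 / 144 = -3.4014250000 eV

The ratio is:
E_4/E_12 = (-30.6128250000) / (-3.4014250000)
E_4/E_12 = (-489.8052/16) / (-489.8052/144)
E_4/E_12 = 144/16
E_4/E_12 = 9.0000
(Note: the Z² factors cancel in the ratio.)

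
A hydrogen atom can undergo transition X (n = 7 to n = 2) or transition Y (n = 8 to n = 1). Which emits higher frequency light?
8 → 1

Calculate the energy for each transition:

Transition 7 → 2:
ΔE₁ = |E_2 - E_7| = |-13.6057/2² - (-13.6057/7²)|
ΔE₁ = |-3.40142500 - (-0.27766735)| = 3.12376 eV

Transition 8 → 1:
ΔE₂ = |E_1 - E_8| = |-13.6057/1² - (-13.6057/8²)|
ΔE₂ = |-13.60570000 - (-0.21258906)| = 13.39311 eV

Since 13.39311 eV > 3.12376 eV, the transition 8 → 1 emits the more energetic photon.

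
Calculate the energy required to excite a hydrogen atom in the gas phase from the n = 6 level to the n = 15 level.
0.317466 eV

The energy levels of a hydrogen-like atom are E_n = -13.6057 eV / n².

Energy at n = 6: E_6 = -13.6057 / 6² = -0.377936111 eV
Energy at n = 15: E_15 = -13.6057 / 15² = -0.060469778 eV

The excitation energy is the difference:
ΔE = E_15 - E_6
ΔE = -0.060469778 - (-0.377936111)
ΔE = 0.317466 eV

Since this is positive, energy must be absorbed (photon absorption).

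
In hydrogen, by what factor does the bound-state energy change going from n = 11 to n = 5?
4.840

Using E_n = -13.6057 Z² / n² eV with Z = 1:

E_5 = -13.6057 / 5² = -13.6057 / 25 = -0.544228000 eV
E_11 = -13.6057 / 11² = -13.6057 / 121 = -0.112443802 eV

The ratio is:
E_5/E_11 = (-0.544228000) / (-0.112443802)
E_5/E_11 = (-13.6057/25) / (-13.6057/121)
E_5/E_11 = 121/25
E_5/E_11 = 4.840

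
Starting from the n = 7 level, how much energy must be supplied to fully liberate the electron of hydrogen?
0.278 eV

The ionization energy is the energy needed to remove the electron completely (n → ∞).

For hydrogen, E_n = -13.6057 eV / n².

At n = 7: E_7 = -13.6057 / 7² = -0.277667 eV
At n = ∞: E_∞ = 0 eV

Ionization energy = E_∞ - E_7 = 0 - (-0.277667) = 0.277667 eV
Ionization energy ≈ 0.278 eV

This is also called the binding energy of the electron in state n = 7.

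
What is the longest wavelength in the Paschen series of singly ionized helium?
468.65064 nm

The longest wavelength corresponds to the smallest energy transition in the series.
The Paschen series has all transitions ending at n_f = 3.

For He⁺ (Z = 2), the first line (α-line) is the jump from n = 4 to n = 3:
E_4 = -13.6057 × 2² / 4² = -3.401425000 eV
E_3 = -13.6057 × 2² / 3² = -6.046977778 eV
ΔE = E_4 - E_3 = 2.645552778 eV

λ = hc/E = 1239.84 eV·nm / 2.645552778 eV
λ = 468.65064 nm

This is the α-line of the Paschen series in He⁺.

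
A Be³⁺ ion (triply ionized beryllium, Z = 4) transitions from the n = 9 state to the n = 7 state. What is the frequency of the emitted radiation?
4.244e+14 Hz

First, find the transition energy:
E_9 = -13.6057 × 4² / 9² = -2.687546 eV
E_7 = -13.6057 × 4² / 7² = -4.442678 eV
|ΔE| = |E_7 - E_9| = 1.755132 eV

Convert to Joules: E = 1.755132 eV × (1.602177 × 10⁻¹⁹ J/eV) = 2.81203e-19 J

Using E = hf:
f = E/h = 2.81203e-19 J / (6.62607 × 10⁻³⁴ J·s)
f = 4.244e+14 Hz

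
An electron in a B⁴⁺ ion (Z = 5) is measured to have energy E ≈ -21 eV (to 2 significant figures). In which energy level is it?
n = 4

The exact energy levels follow E_n = -13.6057 Z² / n² eV with Z = 5.

The measured value (-21 eV) is reported to only 2 significant figures, so we must test candidate n values and see which one matches to that precision.

Candidate energies:
  n = 2:  E = -13.6057 × 5² / 2² = -85.035625 eV
  n = 3:  E = -13.6057 × 5² / 3² = -37.793611 eV
  n = 4:  E = -13.6057 × 5² / 4² = -21.258906 eV  ← matches
  n = 5:  E = -13.6057 × 5² / 5² = -13.605700 eV
  n = 6:  E = -13.6057 × 5² / 6² = -9.448403 eV

Checking against the measurement of -21 eV (2 sig figs), only n = 4 agrees:
E_4 = -21.258906 eV, which rounds to -21 eV ✓

Therefore n = 4.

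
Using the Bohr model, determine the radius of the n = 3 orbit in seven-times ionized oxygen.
0.0595 nm (or 0.5953 Å)

The Bohr radius formula is:
r_n = n² a₀ / Z

where a₀ = 0.0529177 nm is the Bohr radius.

For O⁷⁺ (Z = 8) at n = 3:
r_3 = 3² × 0.0529177 nm / 8
r_3 = 9 × 0.0529177 nm / 8
r_3 = 0.47626 nm / 8
r_3 = 0.0595 nm

The electron orbits at approximately 0.0595 nm from the nucleus.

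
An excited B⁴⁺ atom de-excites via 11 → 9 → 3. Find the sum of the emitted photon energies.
34.9825 eV

The energy levels of B⁴⁺ are E_n = -13.6057 × 5² / n² eV.

First transition (11 → 9):
ΔE₁ = |E_9 - E_11|
ΔE₁ = |-4.1992901235 - (-2.8110950413)| = 1.3881951 eV

Second transition (9 → 3):
ΔE₂ = |E_3 - E_9|
ΔE₂ = |-37.7936111111 - (-4.1992901235)| = 33.5943210 eV

Total energy released:
E_total = ΔE₁ + ΔE₂ = 1.3881951 + 33.5943210 = 34.9825 eV

Note: This equals the direct transition 11 → 3: 34.9825 eV ✓
Energy is conserved regardless of the path taken.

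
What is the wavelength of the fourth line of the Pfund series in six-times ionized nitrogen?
67.249 nm

The lines of a series are numbered from the longest wavelength (smallest ΔE) outward; the fourth line is the transition from n = n_f + 4 to n_f.
The Pfund series has all transitions ending at n_f = 5.

For N⁶⁺ (Z = 7), the fourth line (δ-line) is the jump from n = 9 to n = 5:
E_9 = -13.6057 × 7² / 9² = -8.23061 eV
E_5 = -13.6057 × 7² / 5² = -26.66717 eV
ΔE = E_9 - E_5 = 18.43656 eV

λ = hc/E = 1239.84 eV·nm / 18.43656 eV
λ = 67.249 nm

This is the δ-line of the Pfund series in N⁶⁺.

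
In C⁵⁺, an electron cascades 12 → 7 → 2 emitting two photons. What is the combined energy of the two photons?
119.0499 eV

The energy levels of C⁵⁺ are E_n = -13.6057 × 6² / n² eV.

First transition (12 → 7):
ΔE₁ = |E_7 - E_12|
ΔE₁ = |-9.9960244898 - (-3.4014250000)| = 6.5945995 eV

Second transition (7 → 2):
ΔE₂ = |E_2 - E_7|
ΔE₂ = |-122.4513000000 - (-9.9960244898)| = 112.4552755 eV

Total energy released:
E_total = ΔE₁ + ΔE₂ = 6.5945995 + 112.4552755 = 119.0499 eV

Note: This equals the direct transition 12 → 2: 119.0499 eV ✓
Energy is conserved regardless of the path taken.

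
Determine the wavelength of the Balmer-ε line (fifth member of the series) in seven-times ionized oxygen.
6.2017 nm

The lines of a series are numbered from the longest wavelength (smallest ΔE) outward; the fifth line is the transition from n = n_f + 5 to n_f.
The Balmer series has all transitions ending at n_f = 2.

For O⁷⁺ (Z = 8), the fifth line (ε-line) is the jump from n = 7 to n = 2:
E_7 = -13.6057 × 8² / 7² = -17.770710 eV
E_2 = -13.6057 × 8² / 2² = -217.691200 eV
ΔE = E_7 - E_2 = 199.920490 eV

λ = hc/E = 1239.84 eV·nm / 199.920490 eV
λ = 6.2017 nm

This is the ε-line of the Balmer series in O⁷⁺.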